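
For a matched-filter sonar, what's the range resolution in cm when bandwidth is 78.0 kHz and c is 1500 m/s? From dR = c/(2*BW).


dR = c/(2*BW) = 1500 / (2 * 78.0e3) = 0.0096 m = 0.96 cm

0.96 cm


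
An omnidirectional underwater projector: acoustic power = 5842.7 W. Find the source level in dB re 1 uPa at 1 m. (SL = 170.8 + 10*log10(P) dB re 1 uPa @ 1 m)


208.47 dB


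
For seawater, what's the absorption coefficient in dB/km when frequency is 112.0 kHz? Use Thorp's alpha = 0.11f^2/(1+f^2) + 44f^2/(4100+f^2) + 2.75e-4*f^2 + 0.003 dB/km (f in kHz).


f^2 = 12544.0
alpha = 0.11*12544.0/(1+12544.0) + 44*12544.0/(4100+12544.0) + 2.75e-4*12544.0 + 0.003 = 36.724

36.724 dB/km


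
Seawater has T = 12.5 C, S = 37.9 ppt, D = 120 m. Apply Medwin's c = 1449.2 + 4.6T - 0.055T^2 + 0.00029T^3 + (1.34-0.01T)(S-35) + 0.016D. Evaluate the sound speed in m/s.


1504.12 m/s


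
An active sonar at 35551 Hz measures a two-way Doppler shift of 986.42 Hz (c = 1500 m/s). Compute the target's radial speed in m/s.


From fd = 2*f*v/c, v = c*fd/(2*f) = 1500 * 986.42 / (2*35551) = 20.81

20.81 m/s


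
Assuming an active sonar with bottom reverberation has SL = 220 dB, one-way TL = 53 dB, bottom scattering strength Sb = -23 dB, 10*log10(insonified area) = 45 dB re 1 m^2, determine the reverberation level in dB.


RL = SL - 2*TL + Sb + 10*log10(A) = 220 - 2*53 + (-23) + 45 = 136

136 dB


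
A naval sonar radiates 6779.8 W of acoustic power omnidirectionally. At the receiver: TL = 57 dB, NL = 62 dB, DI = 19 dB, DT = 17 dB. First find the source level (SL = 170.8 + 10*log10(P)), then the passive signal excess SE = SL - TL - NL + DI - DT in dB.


Step 1: SL = 170.8 + 10*log10(6779.8) = 209.11 dB
Step 2: SE = SL - TL - NL + DI - DT = 209.11 - 57 - 62 + 19 - 17 = 92.11

92.11 dB


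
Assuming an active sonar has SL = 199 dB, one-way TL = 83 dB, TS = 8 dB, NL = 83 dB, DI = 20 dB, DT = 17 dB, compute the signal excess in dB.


SE = SL - 2*TL + TS - NL + DI - DT = 199 - 2*83 + (8) - 83 + 20 - 17 = -39

-39 dB


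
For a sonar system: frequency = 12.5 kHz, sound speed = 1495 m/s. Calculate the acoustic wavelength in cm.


lambda = c/f = 1495 / 12500 = 0.1196 m = 11.96 cm

11.96 cm


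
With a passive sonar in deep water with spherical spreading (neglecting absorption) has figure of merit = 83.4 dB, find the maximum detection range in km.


At max range FOM = TL, so 20*log10(R) = 83.4
R = 10^(83.4/20) = 14791.08 m = 14.79 km

14.79 km


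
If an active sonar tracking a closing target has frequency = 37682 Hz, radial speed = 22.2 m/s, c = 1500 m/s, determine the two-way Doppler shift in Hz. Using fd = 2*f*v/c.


1115.39 Hz


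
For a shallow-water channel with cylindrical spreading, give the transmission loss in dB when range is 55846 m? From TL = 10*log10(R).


47.47 dB


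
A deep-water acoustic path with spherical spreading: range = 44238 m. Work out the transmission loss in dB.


92.92 dB


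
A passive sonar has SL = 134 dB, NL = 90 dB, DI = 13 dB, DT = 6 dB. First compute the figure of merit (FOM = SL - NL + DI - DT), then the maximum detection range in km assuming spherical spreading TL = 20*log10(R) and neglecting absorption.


Step 1: FOM = SL - NL + DI - DT = 134 - 90 + 13 - 6 = 51 dB
Step 2: at max range FOM = TL = 20*log10(R), so R = 10^(51/20) = 354.81 m = 0.35 km

0.35 km


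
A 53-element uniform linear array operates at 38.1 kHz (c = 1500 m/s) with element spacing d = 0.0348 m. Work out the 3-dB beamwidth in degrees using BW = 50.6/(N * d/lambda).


1.08 deg


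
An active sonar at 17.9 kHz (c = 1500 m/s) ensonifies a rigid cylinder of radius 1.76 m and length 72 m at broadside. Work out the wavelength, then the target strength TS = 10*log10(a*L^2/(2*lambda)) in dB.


Step 1: lambda = c/f = 1500/17900 = 0.0838 m
Step 2: TS = 10*log10(a*L^2/(2*lambda)) = 10*log10(1.76*72^2/(2*0.0838)) = 47.36

47.36 dB


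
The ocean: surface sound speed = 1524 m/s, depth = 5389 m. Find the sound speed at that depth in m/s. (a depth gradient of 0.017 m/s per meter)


c = 1524 + 0.017 * 5389 = 1615.613

1615.613 m/s


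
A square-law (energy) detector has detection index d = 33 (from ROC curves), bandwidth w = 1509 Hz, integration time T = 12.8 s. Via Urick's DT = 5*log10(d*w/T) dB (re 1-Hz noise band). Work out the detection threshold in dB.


DT = 5*log10(d*w/T) = 5*log10(33 * 1509 / 12.8) = 5*log10(3890.39) = 17.95

17.95 dB


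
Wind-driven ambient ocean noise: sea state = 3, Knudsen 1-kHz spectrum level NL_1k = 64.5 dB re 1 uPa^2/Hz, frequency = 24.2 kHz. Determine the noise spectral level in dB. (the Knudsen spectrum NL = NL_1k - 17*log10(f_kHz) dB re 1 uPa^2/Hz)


40.98 dB


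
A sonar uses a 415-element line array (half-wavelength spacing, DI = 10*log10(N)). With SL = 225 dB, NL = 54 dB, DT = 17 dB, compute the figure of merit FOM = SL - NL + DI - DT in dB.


Step 1: DI = 10*log10(415) = 26.18 dB
Step 2: FOM = SL - NL + DI - DT = 225 - 54 + 26.18 - 17 = 180.18

180.18 dB


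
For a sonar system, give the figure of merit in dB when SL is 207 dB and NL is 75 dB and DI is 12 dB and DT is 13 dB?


FOM = SL - NL + DI - DT = 207 - 75 + 12 - 13 = 131

131 dB


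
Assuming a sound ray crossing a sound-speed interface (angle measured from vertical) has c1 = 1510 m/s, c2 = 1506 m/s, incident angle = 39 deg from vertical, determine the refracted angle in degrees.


sin(theta2) = (c2/c1)*sin(theta1) = (1506/1510)*sin(39 deg) = 0.62765
theta2 = arcsin(0.62765) = 38.88

38.88 deg


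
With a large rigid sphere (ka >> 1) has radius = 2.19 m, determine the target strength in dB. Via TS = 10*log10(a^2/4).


0.79 dB


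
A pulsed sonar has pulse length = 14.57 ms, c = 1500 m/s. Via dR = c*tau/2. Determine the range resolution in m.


dR = c*tau/2 = 1500 * 14.57e-3 / 2 = 10.9275

10.9275 m


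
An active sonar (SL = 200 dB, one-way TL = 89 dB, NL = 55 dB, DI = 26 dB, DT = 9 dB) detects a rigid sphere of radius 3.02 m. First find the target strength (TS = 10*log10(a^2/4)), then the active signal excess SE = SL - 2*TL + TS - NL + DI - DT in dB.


Step 1: TS = 10*log10(3.02^2/4) = 3.58 dB
Step 2: SE = SL - 2*TL + TS - NL + DI - DT = 200 - 2*89 + (3.58) - 55 + 26 - 9 = -12.42

-12.42 dB


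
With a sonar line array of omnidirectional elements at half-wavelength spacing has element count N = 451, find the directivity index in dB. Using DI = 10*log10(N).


DI = 10*log10(451) = 26.54

26.54 dB


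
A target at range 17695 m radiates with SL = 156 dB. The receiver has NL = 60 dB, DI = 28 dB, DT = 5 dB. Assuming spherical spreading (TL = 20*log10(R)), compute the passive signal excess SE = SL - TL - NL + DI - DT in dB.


34.04 dB


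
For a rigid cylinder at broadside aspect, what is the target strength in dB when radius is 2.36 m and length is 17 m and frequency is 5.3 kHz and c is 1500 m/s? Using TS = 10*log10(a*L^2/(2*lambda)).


lambda = 1500/5300 = 0.28302 m
TS = 10*log10(2.36*17^2/(2*0.28302)) = 30.81

30.81 dB


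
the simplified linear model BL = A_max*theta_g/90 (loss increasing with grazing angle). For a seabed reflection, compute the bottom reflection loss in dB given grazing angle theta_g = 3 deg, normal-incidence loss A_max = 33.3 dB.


BL = A_max * theta_g / 90 = 33.3 * 3 / 90 = 1.11

1.11 dB


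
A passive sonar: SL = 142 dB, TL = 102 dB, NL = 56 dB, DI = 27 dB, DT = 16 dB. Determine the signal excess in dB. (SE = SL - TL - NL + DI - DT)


SE = SL - TL - NL + DI - DT = 142 - 102 - 56 + 27 - 16 = -5

-5 dB


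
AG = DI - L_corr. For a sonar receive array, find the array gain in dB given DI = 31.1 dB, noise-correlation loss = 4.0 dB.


AG = DI - L_corr = 31.1 - 4.0 = 27.1

27.1 dB


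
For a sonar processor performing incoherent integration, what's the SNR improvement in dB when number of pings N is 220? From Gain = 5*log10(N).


11.71 dB


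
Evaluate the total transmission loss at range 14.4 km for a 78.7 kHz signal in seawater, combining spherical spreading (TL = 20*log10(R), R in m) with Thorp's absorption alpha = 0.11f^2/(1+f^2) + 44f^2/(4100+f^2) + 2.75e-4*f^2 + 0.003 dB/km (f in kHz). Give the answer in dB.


Step 1 (Thorp): alpha = 0.11*6193.69/(1+6193.69) + 44*6193.69/(4100+6193.69) + 2.75e-4*6193.69 + 0.003 = 28.2909 dB/km
Step 2: TL_spread = 20*log10(14400) = 83.17 dB
Step 3: TL_abs = alpha*R = 28.2909 * 14.4 = 407.39 dB
Step 4: TL_total = 83.17 + 407.39 = 490.56

490.56 dB


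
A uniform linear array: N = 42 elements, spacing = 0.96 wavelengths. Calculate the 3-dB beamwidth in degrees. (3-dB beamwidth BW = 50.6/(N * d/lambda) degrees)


BW = 50.6 / (42 * 0.96) = 50.6 / 40.32 = 1.25

1.25 deg


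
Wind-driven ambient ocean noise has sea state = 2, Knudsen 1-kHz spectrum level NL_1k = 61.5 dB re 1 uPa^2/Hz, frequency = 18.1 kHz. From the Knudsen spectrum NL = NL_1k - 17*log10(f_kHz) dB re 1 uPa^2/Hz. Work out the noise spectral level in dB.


NL = NL_1k - 17*log10(f_kHz) = 61.5 - 17*log10(18.1) = 61.5 - (21.38) = 40.12

40.12 dB


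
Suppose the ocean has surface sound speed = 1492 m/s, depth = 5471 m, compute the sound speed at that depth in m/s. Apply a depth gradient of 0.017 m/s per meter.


c = 1492 + 0.017 * 5471 = 1585.007

1585.007 m/s


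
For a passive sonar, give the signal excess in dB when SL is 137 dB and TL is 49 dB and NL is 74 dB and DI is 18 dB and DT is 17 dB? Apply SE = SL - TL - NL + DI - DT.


SE = SL - TL - NL + DI - DT = 137 - 49 - 74 + 18 - 17 = 15

15 dB


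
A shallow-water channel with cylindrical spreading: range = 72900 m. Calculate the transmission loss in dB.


TL = 10*log10(72900) = 48.63

48.63 dB


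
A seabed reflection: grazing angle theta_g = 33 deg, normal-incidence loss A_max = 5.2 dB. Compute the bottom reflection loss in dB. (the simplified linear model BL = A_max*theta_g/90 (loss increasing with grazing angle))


BL = A_max * theta_g / 90 = 5.2 * 33 / 90 = 1.91

1.91 dB


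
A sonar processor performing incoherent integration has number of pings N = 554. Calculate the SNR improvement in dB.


Gain = 5*log10(554) = 13.72

13.72 dB


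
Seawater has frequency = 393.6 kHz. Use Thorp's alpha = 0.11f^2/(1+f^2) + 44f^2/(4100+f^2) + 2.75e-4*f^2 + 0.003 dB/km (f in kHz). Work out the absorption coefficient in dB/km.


f^2 = 154920.96
alpha = 0.11*154920.96/(1+154920.96) + 44*154920.96/(4100+154920.96) + 2.75e-4*154920.96 + 0.003 = 85.582

85.582 dB/km


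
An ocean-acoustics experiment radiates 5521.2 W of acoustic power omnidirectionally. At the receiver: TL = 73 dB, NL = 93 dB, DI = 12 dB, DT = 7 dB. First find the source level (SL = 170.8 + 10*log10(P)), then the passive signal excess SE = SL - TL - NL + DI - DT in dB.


Step 1: SL = 170.8 + 10*log10(5521.2) = 208.22 dB
Step 2: SE = SL - TL - NL + DI - DT = 208.22 - 73 - 93 + 12 - 7 = 47.22

47.22 dB


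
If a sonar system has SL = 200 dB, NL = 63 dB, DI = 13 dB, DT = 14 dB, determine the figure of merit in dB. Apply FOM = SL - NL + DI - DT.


FOM = SL - NL + DI - DT = 200 - 63 + 13 - 14 = 136

136 dB


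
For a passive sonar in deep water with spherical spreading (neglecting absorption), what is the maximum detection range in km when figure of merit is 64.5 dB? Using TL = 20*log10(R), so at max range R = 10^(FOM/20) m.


1.68 km


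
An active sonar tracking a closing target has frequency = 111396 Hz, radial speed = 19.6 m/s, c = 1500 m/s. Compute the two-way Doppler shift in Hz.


fd = 2*f*v/c = 2 * 111396 * 19.6 / 1500 = 2911.15

2911.15 Hz


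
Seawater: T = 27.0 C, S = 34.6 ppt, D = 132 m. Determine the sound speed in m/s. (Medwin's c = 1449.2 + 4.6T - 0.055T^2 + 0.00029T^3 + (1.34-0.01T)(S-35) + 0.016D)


c = 1449.2 + 4.6*27.0 - 0.055*27.0^2 + 0.00029*27.0^3 + (1.34 - 0.01*27.0)*(34.6 - 35) + 0.016*132 = 1540.7

1540.7 m/s


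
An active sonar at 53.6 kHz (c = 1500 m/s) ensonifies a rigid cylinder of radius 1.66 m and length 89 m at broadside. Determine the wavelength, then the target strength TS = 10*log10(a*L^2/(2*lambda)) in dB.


Step 1: lambda = c/f = 1500/53600 = 0.02799 m
Step 2: TS = 10*log10(a*L^2/(2*lambda)) = 10*log10(1.66*89^2/(2*0.02799)) = 53.71

53.71 dB


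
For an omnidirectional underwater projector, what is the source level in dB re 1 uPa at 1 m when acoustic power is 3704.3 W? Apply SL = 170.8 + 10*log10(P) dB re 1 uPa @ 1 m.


SL = 170.8 + 10*log10(3704.3) = 170.8 + 35.69 = 206.49

206.49 dB


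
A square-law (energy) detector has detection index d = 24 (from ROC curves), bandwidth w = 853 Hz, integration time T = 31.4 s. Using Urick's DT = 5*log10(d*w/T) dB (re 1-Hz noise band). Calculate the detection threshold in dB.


DT = 5*log10(d*w/T) = 5*log10(24 * 853 / 31.4) = 5*log10(651.97) = 14.07

14.07 dB


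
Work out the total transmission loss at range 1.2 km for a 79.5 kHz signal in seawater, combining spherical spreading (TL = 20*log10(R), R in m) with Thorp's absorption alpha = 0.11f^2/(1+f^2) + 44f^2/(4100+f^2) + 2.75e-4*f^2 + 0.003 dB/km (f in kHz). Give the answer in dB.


Step 1 (Thorp): alpha = 0.11*6320.25/(1+6320.25) + 44*6320.25/(4100+6320.25) + 2.75e-4*6320.25 + 0.003 = 28.5386 dB/km
Step 2: TL_spread = 20*log10(1200) = 61.58 dB
Step 3: TL_abs = alpha*R = 28.5386 * 1.2 = 34.25 dB
Step 4: TL_total = 61.58 + 34.25 = 95.83

95.83 dB


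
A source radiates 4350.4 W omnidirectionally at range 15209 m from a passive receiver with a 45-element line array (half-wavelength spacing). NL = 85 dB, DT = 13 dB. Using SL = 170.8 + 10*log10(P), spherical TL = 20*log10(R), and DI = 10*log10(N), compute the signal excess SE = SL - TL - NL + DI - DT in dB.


Step 1: SL = 170.8 + 10*log10(4350.4) = 207.19 dB
Step 2: TL = 20*log10(15209) = 83.64 dB
Step 3: DI = 10*log10(45) = 16.53 dB
Step 4: SE = SL - TL - NL + DI - DT = 207.19 - 83.64 - 85 + 16.53 - 13 = 42.08

42.08 dB


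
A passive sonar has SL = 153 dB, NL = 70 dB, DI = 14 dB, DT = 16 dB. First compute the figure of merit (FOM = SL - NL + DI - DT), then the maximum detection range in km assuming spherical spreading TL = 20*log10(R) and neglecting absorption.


Step 1: FOM = SL - NL + DI - DT = 153 - 70 + 14 - 16 = 81 dB
Step 2: at max range FOM = TL = 20*log10(R), so R = 10^(81/20) = 11220.18 m = 11.22 km

11.22 km


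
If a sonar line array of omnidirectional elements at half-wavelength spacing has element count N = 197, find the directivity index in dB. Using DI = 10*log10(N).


DI = 10*log10(197) = 22.94

22.94 dB


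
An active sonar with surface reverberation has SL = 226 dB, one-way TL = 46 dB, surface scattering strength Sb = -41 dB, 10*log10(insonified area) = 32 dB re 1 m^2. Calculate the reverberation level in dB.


RL = SL - 2*TL + Sb + 10*log10(A) = 226 - 2*46 + (-41) + 32 = 125

125 dB


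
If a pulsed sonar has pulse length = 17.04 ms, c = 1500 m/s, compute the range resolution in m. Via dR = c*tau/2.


dR = c*tau/2 = 1500 * 17.04e-3 / 2 = 12.78

12.78 m


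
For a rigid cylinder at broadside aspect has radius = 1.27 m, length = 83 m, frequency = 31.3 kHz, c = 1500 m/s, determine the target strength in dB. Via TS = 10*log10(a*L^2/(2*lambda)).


lambda = 1500/31300 = 0.04792 m
TS = 10*log10(1.27*83^2/(2*0.04792)) = 49.6

49.6 dB


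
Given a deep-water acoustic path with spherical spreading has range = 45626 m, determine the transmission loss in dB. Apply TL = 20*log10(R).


TL = 20*log10(45626) = 93.18

93.18 dB


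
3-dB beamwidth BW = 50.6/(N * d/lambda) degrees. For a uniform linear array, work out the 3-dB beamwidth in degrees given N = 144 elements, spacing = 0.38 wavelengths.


0.92 deg


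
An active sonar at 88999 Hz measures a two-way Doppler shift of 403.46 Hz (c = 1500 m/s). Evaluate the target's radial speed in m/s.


From fd = 2*f*v/c, v = c*fd/(2*f) = 1500 * 403.46 / (2*88999) = 3.4

3.4 m/s


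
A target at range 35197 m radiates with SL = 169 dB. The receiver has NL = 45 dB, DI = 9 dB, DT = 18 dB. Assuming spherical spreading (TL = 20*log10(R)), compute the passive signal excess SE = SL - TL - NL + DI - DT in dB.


24.07 dB


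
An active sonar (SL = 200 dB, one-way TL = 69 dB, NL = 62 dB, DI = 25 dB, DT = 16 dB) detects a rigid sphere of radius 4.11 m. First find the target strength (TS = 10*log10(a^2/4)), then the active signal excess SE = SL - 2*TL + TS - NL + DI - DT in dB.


Step 1: TS = 10*log10(4.11^2/4) = 6.26 dB
Step 2: SE = SL - 2*TL + TS - NL + DI - DT = 200 - 2*69 + (6.26) - 62 + 25 - 16 = 15.26

15.26 dB


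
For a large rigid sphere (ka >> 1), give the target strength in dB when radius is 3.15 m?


3.95 dB


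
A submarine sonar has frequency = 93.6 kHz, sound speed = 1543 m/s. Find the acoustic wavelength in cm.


lambda = c/f = 1543 / 93600 = 0.0165 m = 1.65 cm

1.65 cm


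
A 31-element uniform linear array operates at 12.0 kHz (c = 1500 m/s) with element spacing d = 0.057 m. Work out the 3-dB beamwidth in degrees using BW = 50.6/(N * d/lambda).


3.58 deg


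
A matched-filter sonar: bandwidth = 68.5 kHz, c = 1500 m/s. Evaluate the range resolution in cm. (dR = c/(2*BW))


dR = c/(2*BW) = 1500 / (2 * 68.5e3) = 0.0109 m = 1.09 cm

1.09 cm


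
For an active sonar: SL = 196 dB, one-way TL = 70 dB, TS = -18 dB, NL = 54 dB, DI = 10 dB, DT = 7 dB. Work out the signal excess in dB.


SE = SL - 2*TL + TS - NL + DI - DT = 196 - 2*70 + (-18) - 54 + 10 - 7 = -13

-13 dB


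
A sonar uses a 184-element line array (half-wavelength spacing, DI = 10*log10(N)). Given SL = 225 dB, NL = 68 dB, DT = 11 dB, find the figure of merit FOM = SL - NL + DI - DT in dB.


Step 1: DI = 10*log10(184) = 22.65 dB
Step 2: FOM = SL - NL + DI - DT = 225 - 68 + 22.65 - 11 = 168.65

168.65 dB


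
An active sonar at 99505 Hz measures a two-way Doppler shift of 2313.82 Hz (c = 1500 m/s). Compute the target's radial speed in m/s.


17.44 m/s


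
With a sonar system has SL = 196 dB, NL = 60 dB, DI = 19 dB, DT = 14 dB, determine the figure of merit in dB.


141 dB


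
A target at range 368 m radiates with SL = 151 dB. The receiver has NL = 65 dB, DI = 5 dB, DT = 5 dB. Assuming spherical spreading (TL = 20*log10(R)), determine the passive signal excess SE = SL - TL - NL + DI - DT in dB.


Step 1: TL = 20*log10(368) = 51.32 dB
Step 2: SE = 151 - 51.32 - 65 + 5 - 5 = 34.68

34.68 dB


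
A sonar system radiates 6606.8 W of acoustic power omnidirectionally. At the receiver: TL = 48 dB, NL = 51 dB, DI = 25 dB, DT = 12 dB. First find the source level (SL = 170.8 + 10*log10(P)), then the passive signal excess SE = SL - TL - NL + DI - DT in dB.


Step 1: SL = 170.8 + 10*log10(6606.8) = 209.0 dB
Step 2: SE = SL - TL - NL + DI - DT = 209.0 - 48 - 51 + 25 - 12 = 123.0

123.0 dB


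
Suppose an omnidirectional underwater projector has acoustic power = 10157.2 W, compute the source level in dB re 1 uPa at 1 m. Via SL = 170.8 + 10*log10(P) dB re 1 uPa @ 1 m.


210.87 dB


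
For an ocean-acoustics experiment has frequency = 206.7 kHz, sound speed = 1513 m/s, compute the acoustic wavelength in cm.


lambda = c/f = 1513 / 206700 = 0.0073 m = 0.73 cm

0.73 cm


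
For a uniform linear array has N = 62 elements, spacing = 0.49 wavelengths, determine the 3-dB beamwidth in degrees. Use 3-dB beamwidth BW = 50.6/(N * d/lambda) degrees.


BW = 50.6 / (62 * 0.49) = 50.6 / 30.38 = 1.67

1.67 deg


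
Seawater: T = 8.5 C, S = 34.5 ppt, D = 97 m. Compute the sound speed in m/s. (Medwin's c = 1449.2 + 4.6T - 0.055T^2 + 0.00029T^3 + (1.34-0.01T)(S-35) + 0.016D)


c = 1449.2 + 4.6*8.5 - 0.055*8.5^2 + 0.00029*8.5^3 + (1.34 - 0.01*8.5)*(34.5 - 35) + 0.016*97 = 1485.43

1485.43 m/s


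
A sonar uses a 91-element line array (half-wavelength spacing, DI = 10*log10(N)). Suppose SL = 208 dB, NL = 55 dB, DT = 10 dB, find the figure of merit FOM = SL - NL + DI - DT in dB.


Step 1: DI = 10*log10(91) = 19.59 dB
Step 2: FOM = SL - NL + DI - DT = 208 - 55 + 19.59 - 10 = 162.59

162.59 dB


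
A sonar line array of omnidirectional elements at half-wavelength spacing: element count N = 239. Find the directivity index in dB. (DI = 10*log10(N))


DI = 10*log10(239) = 23.78

23.78 dB


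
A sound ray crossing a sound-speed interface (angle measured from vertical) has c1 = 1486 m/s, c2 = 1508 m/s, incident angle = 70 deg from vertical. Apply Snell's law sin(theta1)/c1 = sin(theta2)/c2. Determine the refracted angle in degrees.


sin(theta2) = (c2/c1)*sin(theta1) = (1508/1486)*sin(70 deg) = 0.9536
theta2 = arcsin(0.9536) = 72.48

72.48 deg


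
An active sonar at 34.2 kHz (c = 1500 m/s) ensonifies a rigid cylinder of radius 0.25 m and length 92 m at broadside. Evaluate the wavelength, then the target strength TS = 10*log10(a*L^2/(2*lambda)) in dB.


Step 1: lambda = c/f = 1500/34200 = 0.04386 m
Step 2: TS = 10*log10(a*L^2/(2*lambda)) = 10*log10(0.25*92^2/(2*0.04386)) = 43.82

43.82 dB


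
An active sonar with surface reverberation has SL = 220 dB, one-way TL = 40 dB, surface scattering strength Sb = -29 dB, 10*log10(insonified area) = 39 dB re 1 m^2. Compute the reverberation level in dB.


RL = SL - 2*TL + Sb + 10*log10(A) = 220 - 2*40 + (-29) + 39 = 150

150 dB


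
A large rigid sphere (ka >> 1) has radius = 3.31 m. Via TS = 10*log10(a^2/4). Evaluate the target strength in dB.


TS = 10*log10(3.31^2 / 4) = 10*log10(2.739025) = 4.38

4.38 dB


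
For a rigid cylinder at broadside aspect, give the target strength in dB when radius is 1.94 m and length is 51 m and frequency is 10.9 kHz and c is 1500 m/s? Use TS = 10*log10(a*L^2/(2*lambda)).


lambda = 1500/10900 = 0.13761 m
TS = 10*log10(1.94*51^2/(2*0.13761)) = 42.63

42.63 dB


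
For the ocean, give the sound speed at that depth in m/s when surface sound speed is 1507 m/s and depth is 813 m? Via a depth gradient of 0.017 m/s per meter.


1520.821 m/s


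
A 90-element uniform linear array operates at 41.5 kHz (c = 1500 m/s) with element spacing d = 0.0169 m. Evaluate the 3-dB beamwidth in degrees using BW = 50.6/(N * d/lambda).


1.2 deg


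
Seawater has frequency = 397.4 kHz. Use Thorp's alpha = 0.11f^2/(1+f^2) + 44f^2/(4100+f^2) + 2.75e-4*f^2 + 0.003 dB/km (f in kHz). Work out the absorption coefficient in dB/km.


f^2 = 157926.76
alpha = 0.11*157926.76/(1+157926.76) + 44*157926.76/(4100+157926.76) + 2.75e-4*157926.76 + 0.003 = 86.429

86.429 dB/km


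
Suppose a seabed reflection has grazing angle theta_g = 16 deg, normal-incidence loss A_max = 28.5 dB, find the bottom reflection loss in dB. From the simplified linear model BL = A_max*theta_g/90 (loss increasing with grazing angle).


BL = A_max * theta_g / 90 = 28.5 * 16 / 90 = 5.07

5.07 dB


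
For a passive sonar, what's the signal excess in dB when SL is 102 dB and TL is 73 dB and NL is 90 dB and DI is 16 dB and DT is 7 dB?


-52 dB


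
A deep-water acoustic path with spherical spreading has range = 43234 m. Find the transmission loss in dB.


TL = 20*log10(43234) = 92.72

92.72 dB


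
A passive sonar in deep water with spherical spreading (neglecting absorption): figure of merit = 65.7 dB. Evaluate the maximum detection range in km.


At max range FOM = TL, so 20*log10(R) = 65.7
R = 10^(65.7/20) = 1927.52 m = 1.93 km

1.93 km


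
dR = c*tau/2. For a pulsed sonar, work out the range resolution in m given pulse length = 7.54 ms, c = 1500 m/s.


dR = c*tau/2 = 1500 * 7.54e-3 / 2 = 5.655

5.655 m


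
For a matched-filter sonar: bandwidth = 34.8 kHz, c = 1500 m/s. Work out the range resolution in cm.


2.16 cm


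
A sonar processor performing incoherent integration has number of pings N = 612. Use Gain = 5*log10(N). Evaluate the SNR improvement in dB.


Gain = 5*log10(612) = 13.93

13.93 dB


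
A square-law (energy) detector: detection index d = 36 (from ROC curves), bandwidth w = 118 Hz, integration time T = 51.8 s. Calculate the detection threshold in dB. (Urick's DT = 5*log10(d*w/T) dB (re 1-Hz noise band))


DT = 5*log10(d*w/T) = 5*log10(36 * 118 / 51.8) = 5*log10(82.01) = 9.57

9.57 dB


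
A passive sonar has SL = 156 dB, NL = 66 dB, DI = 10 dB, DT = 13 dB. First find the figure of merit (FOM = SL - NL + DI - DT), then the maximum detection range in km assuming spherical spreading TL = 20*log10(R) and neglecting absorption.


Step 1: FOM = SL - NL + DI - DT = 156 - 66 + 10 - 13 = 87 dB
Step 2: at max range FOM = TL = 20*log10(R), so R = 10^(87/20) = 22387.21 m = 22.39 km

22.39 km


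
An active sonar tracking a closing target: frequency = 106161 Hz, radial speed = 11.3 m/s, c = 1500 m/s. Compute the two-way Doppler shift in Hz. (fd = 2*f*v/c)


1599.49 Hz


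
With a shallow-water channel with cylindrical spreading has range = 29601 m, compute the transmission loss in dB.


TL = 10*log10(29601) = 44.71

44.71 dB


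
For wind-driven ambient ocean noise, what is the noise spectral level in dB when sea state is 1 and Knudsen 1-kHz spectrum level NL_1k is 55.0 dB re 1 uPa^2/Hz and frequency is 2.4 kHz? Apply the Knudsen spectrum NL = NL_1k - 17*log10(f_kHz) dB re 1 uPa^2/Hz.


NL = NL_1k - 17*log10(f_kHz) = 55.0 - 17*log10(2.4) = 55.0 - (6.46) = 48.54

48.54 dB


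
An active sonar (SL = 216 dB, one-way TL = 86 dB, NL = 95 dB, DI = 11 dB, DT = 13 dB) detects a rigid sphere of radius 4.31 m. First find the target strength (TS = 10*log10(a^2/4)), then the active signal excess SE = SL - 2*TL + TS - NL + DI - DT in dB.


Step 1: TS = 10*log10(4.31^2/4) = 6.67 dB
Step 2: SE = SL - 2*TL + TS - NL + DI - DT = 216 - 2*86 + (6.67) - 95 + 11 - 13 = -46.33

-46.33 dB


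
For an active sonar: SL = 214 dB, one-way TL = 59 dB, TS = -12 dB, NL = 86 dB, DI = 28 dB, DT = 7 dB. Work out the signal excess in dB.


19 dB


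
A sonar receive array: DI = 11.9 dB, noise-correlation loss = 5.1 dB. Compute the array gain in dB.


6.8 dB


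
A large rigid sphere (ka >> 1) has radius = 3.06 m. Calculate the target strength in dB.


TS = 10*log10(3.06^2 / 4) = 10*log10(2.3409) = 3.69

3.69 dB


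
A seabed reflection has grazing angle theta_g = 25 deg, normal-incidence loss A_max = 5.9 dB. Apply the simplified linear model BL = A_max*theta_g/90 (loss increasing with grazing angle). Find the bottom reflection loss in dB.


BL = A_max * theta_g / 90 = 5.9 * 25 / 90 = 1.64

1.64 dB


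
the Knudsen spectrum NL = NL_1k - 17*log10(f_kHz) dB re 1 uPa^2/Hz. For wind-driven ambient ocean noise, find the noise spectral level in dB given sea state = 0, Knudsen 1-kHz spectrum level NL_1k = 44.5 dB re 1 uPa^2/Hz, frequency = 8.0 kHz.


NL = NL_1k - 17*log10(f_kHz) = 44.5 - 17*log10(8.0) = 44.5 - (15.35) = 29.15

29.15 dB


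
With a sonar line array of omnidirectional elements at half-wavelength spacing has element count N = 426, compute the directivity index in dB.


26.29 dB


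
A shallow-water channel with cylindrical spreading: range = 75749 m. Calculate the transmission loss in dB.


TL = 10*log10(75749) = 48.79

48.79 dB


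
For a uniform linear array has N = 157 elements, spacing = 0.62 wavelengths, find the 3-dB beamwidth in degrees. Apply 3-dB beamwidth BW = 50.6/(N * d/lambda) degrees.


0.52 deg


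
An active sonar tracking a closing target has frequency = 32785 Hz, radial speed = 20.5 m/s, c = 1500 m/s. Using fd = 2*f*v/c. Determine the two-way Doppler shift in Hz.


fd = 2*f*v/c = 2 * 32785 * 20.5 / 1500 = 896.12

896.12 Hz


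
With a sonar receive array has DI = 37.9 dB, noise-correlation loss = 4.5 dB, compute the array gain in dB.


AG = DI - L_corr = 37.9 - 4.5 = 33.4

33.4 dB


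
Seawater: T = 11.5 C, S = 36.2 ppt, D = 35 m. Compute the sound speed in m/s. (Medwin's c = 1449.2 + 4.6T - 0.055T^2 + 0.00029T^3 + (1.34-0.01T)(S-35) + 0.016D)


c = 1449.2 + 4.6*11.5 - 0.055*11.5^2 + 0.00029*11.5^3 + (1.34 - 0.01*11.5)*(36.2 - 35) + 0.016*35 = 1497.3

1497.3 m/s


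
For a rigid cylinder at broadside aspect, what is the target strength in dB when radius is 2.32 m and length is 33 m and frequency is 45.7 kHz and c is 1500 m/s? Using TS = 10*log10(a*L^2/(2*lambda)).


lambda = 1500/45700 = 0.03282 m
TS = 10*log10(2.32*33^2/(2*0.03282)) = 45.85

45.85 dB


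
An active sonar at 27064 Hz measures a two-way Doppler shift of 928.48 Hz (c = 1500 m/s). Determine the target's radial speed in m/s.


From fd = 2*f*v/c, v = c*fd/(2*f) = 1500 * 928.48 / (2*27064) = 25.73

25.73 m/s


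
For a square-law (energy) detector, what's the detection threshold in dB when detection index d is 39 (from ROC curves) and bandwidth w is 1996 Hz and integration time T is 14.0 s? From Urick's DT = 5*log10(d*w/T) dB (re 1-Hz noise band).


DT = 5*log10(d*w/T) = 5*log10(39 * 1996 / 14.0) = 5*log10(5560.29) = 18.73

18.73 dB


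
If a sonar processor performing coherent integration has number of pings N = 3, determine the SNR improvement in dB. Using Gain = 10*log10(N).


Gain = 10*log10(3) = 4.77

4.77 dB


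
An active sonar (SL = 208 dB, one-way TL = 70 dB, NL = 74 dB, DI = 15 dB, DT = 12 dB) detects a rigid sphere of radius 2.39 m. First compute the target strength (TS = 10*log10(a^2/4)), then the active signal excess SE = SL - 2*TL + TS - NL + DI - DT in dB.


Step 1: TS = 10*log10(2.39^2/4) = 1.55 dB
Step 2: SE = SL - 2*TL + TS - NL + DI - DT = 208 - 2*70 + (1.55) - 74 + 15 - 12 = -1.45

-1.45 dB


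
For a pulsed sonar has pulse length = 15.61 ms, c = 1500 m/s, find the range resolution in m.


dR = c*tau/2 = 1500 * 15.61e-3 / 2 = 11.7075

11.7075 m


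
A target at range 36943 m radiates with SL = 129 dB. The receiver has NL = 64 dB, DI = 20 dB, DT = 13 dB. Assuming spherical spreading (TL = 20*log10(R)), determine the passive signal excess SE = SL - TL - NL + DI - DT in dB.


-19.35 dB


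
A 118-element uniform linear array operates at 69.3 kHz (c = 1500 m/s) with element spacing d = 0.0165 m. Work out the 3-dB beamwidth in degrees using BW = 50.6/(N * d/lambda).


Step 1: lambda = 1500/69300 = 0.02165 m
Step 2: d/lambda = 0.0165/0.02165 = 0.7621
Step 3: BW = 50.6/(N * d/lambda) = 50.6/(118 * 0.7621) = 0.56

0.56 deg


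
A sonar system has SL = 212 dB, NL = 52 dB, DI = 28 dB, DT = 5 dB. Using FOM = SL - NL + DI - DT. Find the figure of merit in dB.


FOM = SL - NL + DI - DT = 212 - 52 + 28 - 5 = 183

183 dB


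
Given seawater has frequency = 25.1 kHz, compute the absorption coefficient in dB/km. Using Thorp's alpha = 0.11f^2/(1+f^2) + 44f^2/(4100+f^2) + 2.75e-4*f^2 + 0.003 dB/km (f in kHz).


f^2 = 630.01
alpha = 0.11*630.01/(1+630.01) + 44*630.01/(4100+630.01) + 2.75e-4*630.01 + 0.003 = 6.147

6.147 dB/km


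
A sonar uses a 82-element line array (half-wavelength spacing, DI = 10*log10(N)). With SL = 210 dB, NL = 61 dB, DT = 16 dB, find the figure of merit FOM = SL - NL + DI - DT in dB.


Step 1: DI = 10*log10(82) = 19.14 dB
Step 2: FOM = SL - NL + DI - DT = 210 - 61 + 19.14 - 16 = 152.14

152.14 dB


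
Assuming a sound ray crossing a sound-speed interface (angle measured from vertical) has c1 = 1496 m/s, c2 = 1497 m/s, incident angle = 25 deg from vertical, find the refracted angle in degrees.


25.02 deg


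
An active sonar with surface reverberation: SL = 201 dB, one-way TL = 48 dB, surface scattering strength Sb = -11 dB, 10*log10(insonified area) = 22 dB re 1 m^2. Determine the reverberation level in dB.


116 dB


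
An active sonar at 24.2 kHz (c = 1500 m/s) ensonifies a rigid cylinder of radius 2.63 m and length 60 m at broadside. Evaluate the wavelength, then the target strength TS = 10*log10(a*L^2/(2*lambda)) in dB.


Step 1: lambda = c/f = 1500/24200 = 0.06198 m
Step 2: TS = 10*log10(a*L^2/(2*lambda)) = 10*log10(2.63*60^2/(2*0.06198)) = 48.83

48.83 dB


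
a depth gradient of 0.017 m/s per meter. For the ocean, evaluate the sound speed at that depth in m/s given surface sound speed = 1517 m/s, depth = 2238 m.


1555.046 m/s


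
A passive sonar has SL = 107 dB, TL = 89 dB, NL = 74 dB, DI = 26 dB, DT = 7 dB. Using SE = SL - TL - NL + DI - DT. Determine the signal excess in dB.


SE = SL - TL - NL + DI - DT = 107 - 89 - 74 + 26 - 7 = -37

-37 dB


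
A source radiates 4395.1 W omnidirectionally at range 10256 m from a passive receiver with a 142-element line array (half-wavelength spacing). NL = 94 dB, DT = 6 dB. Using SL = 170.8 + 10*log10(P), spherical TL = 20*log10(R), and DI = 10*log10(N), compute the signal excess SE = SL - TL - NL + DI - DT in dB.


Step 1: SL = 170.8 + 10*log10(4395.1) = 207.23 dB
Step 2: TL = 20*log10(10256) = 80.22 dB
Step 3: DI = 10*log10(142) = 21.52 dB
Step 4: SE = SL - TL - NL + DI - DT = 207.23 - 80.22 - 94 + 21.52 - 6 = 48.53

48.53 dB


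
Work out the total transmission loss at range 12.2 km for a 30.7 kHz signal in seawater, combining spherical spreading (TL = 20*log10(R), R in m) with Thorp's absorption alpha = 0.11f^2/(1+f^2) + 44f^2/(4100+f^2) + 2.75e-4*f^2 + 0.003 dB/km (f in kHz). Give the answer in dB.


Step 1 (Thorp): alpha = 0.11*942.49/(1+942.49) + 44*942.49/(4100+942.49) + 2.75e-4*942.49 + 0.003 = 8.5961 dB/km
Step 2: TL_spread = 20*log10(12200) = 81.73 dB
Step 3: TL_abs = alpha*R = 8.5961 * 12.2 = 104.87 dB
Step 4: TL_total = 81.73 + 104.87 = 186.6

186.6 dB


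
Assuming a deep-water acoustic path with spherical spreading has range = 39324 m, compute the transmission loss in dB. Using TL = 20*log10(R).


TL = 20*log10(39324) = 91.89

91.89 dB


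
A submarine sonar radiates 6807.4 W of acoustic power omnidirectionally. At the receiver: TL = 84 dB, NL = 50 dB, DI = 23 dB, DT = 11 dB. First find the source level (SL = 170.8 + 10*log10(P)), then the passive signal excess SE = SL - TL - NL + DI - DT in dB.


Step 1: SL = 170.8 + 10*log10(6807.4) = 209.13 dB
Step 2: SE = SL - TL - NL + DI - DT = 209.13 - 84 - 50 + 23 - 11 = 87.13

87.13 dB


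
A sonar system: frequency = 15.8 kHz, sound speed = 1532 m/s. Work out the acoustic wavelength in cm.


9.7 cm


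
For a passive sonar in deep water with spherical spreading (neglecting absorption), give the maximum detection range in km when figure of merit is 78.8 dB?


At max range FOM = TL, so 20*log10(R) = 78.8
R = 10^(78.8/20) = 8709.64 m = 8.71 km

8.71 km


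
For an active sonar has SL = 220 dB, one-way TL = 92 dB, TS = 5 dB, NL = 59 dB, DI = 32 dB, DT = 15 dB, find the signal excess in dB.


SE = SL - 2*TL + TS - NL + DI - DT = 220 - 2*92 + (5) - 59 + 32 - 15 = -1

-1 dB


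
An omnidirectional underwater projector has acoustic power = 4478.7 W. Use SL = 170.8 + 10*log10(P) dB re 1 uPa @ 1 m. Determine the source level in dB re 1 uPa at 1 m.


207.31 dB


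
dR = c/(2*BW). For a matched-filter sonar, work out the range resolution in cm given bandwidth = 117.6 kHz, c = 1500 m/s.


dR = c/(2*BW) = 1500 / (2 * 117.6e3) = 0.0064 m = 0.64 cm

0.64 cm


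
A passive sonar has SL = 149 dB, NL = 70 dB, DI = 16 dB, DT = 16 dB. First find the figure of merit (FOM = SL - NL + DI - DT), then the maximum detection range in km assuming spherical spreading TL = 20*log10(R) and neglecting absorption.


Step 1: FOM = SL - NL + DI - DT = 149 - 70 + 16 - 16 = 79 dB
Step 2: at max range FOM = TL = 20*log10(R), so R = 10^(79/20) = 8912.51 m = 8.91 km

8.91 km


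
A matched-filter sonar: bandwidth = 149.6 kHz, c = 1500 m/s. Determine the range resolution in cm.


dR = c/(2*BW) = 1500 / (2 * 149.6e3) = 0.005 m = 0.5 cm

0.5 cm


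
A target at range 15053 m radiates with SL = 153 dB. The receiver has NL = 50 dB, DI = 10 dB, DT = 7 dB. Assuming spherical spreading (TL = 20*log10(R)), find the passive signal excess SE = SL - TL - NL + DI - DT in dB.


Step 1: TL = 20*log10(15053) = 83.55 dB
Step 2: SE = 153 - 83.55 - 50 + 10 - 7 = 22.45

22.45 dB


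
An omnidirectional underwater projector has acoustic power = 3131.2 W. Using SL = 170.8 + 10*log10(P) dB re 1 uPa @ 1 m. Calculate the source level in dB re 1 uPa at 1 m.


205.76 dB


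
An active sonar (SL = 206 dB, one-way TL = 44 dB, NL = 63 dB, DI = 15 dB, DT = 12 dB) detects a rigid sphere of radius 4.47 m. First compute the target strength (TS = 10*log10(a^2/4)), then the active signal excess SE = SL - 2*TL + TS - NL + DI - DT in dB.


Step 1: TS = 10*log10(4.47^2/4) = 6.99 dB
Step 2: SE = SL - 2*TL + TS - NL + DI - DT = 206 - 2*44 + (6.99) - 63 + 15 - 12 = 64.99

64.99 dB


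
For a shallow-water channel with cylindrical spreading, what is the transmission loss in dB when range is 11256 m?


TL = 10*log10(11256) = 40.51

40.51 dB


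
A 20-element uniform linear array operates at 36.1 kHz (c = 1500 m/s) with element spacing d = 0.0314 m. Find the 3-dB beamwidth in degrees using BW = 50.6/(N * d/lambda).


3.35 deg


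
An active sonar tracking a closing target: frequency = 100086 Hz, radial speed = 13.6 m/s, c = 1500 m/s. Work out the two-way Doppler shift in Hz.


fd = 2*f*v/c = 2 * 100086 * 13.6 / 1500 = 1814.89

1814.89 Hz


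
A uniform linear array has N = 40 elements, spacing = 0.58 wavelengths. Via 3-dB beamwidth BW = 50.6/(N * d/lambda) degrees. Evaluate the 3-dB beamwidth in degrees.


BW = 50.6 / (40 * 0.58) = 50.6 / 23.2 = 2.18

2.18 deg


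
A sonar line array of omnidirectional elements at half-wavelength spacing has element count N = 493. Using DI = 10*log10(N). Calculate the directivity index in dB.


26.93 dB


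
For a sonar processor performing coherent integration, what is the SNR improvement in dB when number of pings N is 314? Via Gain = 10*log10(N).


Gain = 10*log10(314) = 24.97

24.97 dB


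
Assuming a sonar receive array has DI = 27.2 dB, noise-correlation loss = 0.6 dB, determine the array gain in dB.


AG = DI - L_corr = 27.2 - 0.6 = 26.6

26.6 dB


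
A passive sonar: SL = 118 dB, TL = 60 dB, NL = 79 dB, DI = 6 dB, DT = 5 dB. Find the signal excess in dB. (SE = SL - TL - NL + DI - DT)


-20 dB


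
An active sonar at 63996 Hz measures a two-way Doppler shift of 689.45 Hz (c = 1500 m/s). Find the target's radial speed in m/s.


From fd = 2*f*v/c, v = c*fd/(2*f) = 1500 * 689.45 / (2*63996) = 8.08

8.08 m/s


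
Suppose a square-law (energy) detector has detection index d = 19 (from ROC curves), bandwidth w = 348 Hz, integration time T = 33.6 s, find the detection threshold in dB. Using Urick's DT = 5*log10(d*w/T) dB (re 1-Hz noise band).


DT = 5*log10(d*w/T) = 5*log10(19 * 348 / 33.6) = 5*log10(196.79) = 11.47

11.47 dB


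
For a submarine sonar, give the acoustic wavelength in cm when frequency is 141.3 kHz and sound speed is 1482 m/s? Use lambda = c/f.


1.05 cm


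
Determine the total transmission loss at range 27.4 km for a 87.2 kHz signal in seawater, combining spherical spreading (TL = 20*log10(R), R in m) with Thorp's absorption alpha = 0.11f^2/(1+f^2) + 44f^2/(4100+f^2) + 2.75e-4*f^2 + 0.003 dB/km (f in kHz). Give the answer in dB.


932.41 dB


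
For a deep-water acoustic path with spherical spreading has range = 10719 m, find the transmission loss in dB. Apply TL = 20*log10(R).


TL = 20*log10(10719) = 80.6

80.6 dB


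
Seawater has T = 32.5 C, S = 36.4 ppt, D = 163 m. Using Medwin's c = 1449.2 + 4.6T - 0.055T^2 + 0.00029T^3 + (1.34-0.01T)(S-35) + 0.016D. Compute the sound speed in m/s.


1554.59 m/s


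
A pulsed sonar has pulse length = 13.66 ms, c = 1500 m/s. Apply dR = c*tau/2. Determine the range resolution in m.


10.245 m


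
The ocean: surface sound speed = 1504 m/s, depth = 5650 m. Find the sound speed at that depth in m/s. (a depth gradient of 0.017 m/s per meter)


c = 1504 + 0.017 * 5650 = 1600.05

1600.05 m/s


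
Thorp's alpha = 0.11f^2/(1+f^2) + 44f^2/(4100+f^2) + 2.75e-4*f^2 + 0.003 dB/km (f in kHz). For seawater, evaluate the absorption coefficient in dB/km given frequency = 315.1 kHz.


69.672 dB/km


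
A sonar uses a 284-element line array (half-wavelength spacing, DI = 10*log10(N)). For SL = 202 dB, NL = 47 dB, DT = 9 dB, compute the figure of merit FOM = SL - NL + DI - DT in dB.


Step 1: DI = 10*log10(284) = 24.53 dB
Step 2: FOM = SL - NL + DI - DT = 202 - 47 + 24.53 - 9 = 170.53

170.53 dB
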